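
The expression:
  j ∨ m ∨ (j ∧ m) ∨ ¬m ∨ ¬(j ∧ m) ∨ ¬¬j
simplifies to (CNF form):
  True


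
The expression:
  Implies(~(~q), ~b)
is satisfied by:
  {q: False, b: False}
  {b: True, q: False}
  {q: True, b: False}


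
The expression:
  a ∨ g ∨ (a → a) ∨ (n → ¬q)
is always true.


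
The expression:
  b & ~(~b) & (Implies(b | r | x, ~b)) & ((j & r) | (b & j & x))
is never true.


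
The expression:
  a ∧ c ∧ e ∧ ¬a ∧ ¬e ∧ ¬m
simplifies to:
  False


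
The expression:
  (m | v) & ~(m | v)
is never true.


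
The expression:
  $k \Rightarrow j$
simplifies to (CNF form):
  $j \vee \neg k$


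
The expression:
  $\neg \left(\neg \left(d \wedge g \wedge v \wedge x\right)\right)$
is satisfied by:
  {g: True, d: True, x: True, v: True}


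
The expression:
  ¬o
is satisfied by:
  {o: False}


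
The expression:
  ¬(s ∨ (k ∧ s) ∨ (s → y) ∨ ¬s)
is never true.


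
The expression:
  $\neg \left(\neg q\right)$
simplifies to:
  $q$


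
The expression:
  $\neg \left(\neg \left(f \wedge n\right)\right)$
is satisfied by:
  {f: True, n: True}


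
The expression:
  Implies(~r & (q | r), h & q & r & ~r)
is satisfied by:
  {r: True, q: False}
  {q: False, r: False}
  {q: True, r: True}


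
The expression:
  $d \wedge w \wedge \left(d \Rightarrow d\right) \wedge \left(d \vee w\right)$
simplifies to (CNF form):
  $d \wedge w$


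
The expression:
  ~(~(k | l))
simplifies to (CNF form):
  k | l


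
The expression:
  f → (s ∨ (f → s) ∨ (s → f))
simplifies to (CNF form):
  True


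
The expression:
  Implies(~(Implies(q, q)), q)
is always true.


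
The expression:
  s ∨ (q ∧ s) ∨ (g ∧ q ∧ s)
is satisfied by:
  {s: True}


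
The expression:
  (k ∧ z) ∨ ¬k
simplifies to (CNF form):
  z ∨ ¬k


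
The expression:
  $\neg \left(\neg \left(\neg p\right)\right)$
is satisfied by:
  {p: False}


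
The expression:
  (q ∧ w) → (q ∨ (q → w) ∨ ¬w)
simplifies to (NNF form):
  True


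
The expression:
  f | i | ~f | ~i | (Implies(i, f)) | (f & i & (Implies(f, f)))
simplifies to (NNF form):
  True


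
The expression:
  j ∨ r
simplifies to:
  j ∨ r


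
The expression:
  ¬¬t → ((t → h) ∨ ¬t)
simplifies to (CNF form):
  h ∨ ¬t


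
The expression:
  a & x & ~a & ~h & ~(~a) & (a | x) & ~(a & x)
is never true.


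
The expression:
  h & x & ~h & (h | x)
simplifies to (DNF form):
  False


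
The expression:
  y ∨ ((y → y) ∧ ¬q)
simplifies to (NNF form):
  y ∨ ¬q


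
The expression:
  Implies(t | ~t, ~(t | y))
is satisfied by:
  {y: False, t: False}


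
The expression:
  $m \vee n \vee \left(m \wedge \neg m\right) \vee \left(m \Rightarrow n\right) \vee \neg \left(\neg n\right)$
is always true.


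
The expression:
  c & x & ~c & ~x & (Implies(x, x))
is never true.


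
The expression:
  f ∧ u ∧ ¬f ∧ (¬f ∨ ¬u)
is never true.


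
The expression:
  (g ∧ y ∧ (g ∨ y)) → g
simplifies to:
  True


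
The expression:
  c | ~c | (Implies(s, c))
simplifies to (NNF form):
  True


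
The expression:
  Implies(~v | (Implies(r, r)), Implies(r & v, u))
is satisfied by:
  {u: True, v: False, r: False}
  {v: False, r: False, u: False}
  {r: True, u: True, v: False}
  {r: True, v: False, u: False}
  {u: True, v: True, r: False}
  {v: True, u: False, r: False}
  {r: True, v: True, u: True}


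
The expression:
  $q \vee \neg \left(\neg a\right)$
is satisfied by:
  {a: True, q: True}
  {a: True, q: False}
  {q: True, a: False}


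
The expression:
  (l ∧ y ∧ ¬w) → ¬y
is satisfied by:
  {w: True, l: False, y: False}
  {l: False, y: False, w: False}
  {y: True, w: True, l: False}
  {y: True, l: False, w: False}
  {w: True, l: True, y: False}
  {l: True, w: False, y: False}
  {y: True, l: True, w: True}


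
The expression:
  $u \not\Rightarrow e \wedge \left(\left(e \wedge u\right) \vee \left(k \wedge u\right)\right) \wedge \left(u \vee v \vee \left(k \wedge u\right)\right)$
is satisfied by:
  {u: True, k: True, e: False}


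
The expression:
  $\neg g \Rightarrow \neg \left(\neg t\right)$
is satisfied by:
  {t: True, g: True}
  {t: True, g: False}
  {g: True, t: False}


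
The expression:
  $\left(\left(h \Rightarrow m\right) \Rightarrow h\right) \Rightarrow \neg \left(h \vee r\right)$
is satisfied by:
  {h: False}


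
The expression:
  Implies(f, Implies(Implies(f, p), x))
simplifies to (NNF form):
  x | ~f | ~p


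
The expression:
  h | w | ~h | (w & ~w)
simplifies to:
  True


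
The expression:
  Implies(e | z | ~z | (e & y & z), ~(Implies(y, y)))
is never true.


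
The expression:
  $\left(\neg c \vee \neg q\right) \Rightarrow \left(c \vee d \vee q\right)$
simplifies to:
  $c \vee d \vee q$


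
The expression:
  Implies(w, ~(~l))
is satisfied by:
  {l: True, w: False}
  {w: False, l: False}
  {w: True, l: True}


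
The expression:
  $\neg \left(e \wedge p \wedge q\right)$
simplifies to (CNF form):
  $\neg e \vee \neg p \vee \neg q$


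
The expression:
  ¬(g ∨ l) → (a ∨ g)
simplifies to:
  a ∨ g ∨ l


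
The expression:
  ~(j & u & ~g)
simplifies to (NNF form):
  g | ~j | ~u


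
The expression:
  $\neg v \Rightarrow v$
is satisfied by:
  {v: True}


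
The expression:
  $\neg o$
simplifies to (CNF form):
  $\neg o$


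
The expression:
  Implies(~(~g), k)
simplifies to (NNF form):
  k | ~g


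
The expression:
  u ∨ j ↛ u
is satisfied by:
  {u: True, j: True}
  {u: True, j: False}
  {j: True, u: False}


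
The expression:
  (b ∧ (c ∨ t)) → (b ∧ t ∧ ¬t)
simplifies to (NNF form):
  (¬c ∧ ¬t) ∨ ¬b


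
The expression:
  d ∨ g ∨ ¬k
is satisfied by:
  {d: True, g: True, k: False}
  {d: True, k: False, g: False}
  {g: True, k: False, d: False}
  {g: False, k: False, d: False}
  {d: True, g: True, k: True}
  {d: True, k: True, g: False}
  {g: True, k: True, d: False}


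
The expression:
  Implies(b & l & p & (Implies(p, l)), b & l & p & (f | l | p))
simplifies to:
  True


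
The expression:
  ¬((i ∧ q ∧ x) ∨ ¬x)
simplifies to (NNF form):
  x ∧ (¬i ∨ ¬q)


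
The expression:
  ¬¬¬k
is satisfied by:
  {k: False}


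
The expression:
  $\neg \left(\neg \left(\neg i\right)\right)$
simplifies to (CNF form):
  $\neg i$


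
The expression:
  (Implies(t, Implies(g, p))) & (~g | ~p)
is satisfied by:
  {p: False, g: False, t: False}
  {t: True, p: False, g: False}
  {p: True, t: False, g: False}
  {t: True, p: True, g: False}
  {g: True, t: False, p: False}


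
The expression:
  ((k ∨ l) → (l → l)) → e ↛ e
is never true.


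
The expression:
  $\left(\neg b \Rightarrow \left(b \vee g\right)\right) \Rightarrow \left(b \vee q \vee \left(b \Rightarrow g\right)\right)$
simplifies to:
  $\text{True}$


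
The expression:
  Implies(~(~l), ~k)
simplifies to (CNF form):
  ~k | ~l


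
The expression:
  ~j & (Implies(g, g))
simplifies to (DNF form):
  ~j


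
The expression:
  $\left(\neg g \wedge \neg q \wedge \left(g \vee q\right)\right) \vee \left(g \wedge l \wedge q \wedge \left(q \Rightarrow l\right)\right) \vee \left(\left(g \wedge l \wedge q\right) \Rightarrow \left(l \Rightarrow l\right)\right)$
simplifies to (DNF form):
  $\text{True}$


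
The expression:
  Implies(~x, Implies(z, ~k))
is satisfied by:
  {x: True, k: False, z: False}
  {k: False, z: False, x: False}
  {x: True, z: True, k: False}
  {z: True, k: False, x: False}
  {x: True, k: True, z: False}
  {k: True, x: False, z: False}
  {x: True, z: True, k: True}


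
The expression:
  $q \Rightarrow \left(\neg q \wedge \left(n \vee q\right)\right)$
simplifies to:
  $\neg q$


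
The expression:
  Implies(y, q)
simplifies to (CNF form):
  q | ~y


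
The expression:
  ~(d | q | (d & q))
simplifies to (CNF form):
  ~d & ~q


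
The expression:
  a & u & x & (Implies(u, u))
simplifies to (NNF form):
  a & u & x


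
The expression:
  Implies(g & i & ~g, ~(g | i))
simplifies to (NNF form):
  True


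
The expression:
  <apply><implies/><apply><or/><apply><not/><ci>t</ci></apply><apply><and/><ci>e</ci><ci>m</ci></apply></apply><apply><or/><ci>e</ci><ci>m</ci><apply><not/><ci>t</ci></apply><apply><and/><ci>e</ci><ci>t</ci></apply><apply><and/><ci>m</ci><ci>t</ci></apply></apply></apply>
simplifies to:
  <true/>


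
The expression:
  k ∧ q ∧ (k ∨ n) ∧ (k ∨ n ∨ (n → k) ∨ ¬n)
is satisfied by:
  {q: True, k: True}


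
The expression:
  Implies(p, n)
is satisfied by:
  {n: True, p: False}
  {p: False, n: False}
  {p: True, n: True}


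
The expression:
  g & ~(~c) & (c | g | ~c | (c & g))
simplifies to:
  c & g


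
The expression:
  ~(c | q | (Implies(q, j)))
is never true.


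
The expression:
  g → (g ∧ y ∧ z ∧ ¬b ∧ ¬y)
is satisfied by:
  {g: False}


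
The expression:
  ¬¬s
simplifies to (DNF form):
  s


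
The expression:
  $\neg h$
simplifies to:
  $\neg h$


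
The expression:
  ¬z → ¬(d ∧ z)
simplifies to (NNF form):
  True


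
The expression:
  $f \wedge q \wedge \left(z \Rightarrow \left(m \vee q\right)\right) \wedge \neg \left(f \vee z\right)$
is never true.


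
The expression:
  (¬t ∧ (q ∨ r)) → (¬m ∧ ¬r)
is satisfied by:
  {t: True, r: False, m: False, q: False}
  {t: True, q: True, r: False, m: False}
  {t: True, m: True, r: False, q: False}
  {t: True, q: True, m: True, r: False}
  {t: True, r: True, m: False, q: False}
  {t: True, q: True, r: True, m: False}
  {t: True, m: True, r: True, q: False}
  {t: True, q: True, m: True, r: True}
  {q: False, r: False, m: False, t: False}
  {q: True, r: False, m: False, t: False}
  {m: True, q: False, r: False, t: False}


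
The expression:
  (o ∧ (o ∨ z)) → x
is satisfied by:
  {x: True, o: False}
  {o: False, x: False}
  {o: True, x: True}


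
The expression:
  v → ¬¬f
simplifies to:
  f ∨ ¬v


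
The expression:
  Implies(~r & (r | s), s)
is always true.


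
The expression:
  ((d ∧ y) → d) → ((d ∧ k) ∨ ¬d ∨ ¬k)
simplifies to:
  True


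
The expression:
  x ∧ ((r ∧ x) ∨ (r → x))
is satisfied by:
  {x: True}


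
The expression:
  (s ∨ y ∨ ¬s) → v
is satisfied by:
  {v: True}


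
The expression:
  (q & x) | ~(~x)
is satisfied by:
  {x: True}


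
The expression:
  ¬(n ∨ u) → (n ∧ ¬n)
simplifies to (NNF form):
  n ∨ u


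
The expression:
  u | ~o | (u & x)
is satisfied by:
  {u: True, o: False}
  {o: False, u: False}
  {o: True, u: True}


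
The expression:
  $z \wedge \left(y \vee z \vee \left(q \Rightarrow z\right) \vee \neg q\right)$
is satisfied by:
  {z: True}


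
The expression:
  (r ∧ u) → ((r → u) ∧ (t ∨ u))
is always true.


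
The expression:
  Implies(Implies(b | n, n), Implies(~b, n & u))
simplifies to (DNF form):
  b | (n & u)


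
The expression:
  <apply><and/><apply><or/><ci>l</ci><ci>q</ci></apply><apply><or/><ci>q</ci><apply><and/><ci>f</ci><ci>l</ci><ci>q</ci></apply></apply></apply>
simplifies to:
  <ci>q</ci>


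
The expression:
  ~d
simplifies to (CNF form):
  ~d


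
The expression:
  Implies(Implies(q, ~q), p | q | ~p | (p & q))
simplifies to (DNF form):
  True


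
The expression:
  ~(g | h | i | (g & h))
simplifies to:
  ~g & ~h & ~i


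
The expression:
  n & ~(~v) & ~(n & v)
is never true.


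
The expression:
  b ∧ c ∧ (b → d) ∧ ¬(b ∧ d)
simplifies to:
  False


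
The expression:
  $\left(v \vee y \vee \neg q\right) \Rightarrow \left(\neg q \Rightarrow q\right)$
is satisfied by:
  {q: True}


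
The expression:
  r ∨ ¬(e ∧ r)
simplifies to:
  True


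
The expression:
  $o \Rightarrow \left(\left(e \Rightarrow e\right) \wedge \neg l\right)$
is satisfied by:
  {l: False, o: False}
  {o: True, l: False}
  {l: True, o: False}


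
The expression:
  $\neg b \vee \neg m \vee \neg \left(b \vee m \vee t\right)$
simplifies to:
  $\neg b \vee \neg m$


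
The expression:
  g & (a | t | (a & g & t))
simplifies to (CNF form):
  g & (a | t)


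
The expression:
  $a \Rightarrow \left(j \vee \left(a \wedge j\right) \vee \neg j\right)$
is always true.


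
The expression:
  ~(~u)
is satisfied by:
  {u: True}


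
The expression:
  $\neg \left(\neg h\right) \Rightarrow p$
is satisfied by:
  {p: True, h: False}
  {h: False, p: False}
  {h: True, p: True}


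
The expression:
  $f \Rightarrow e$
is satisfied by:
  {e: True, f: False}
  {f: False, e: False}
  {f: True, e: True}


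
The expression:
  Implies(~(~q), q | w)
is always true.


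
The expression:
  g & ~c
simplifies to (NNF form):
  g & ~c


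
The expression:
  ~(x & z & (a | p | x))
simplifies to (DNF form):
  ~x | ~z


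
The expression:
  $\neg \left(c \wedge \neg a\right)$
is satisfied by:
  {a: True, c: False}
  {c: False, a: False}
  {c: True, a: True}


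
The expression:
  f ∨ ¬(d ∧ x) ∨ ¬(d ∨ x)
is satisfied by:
  {f: True, d: False, x: False}
  {f: False, d: False, x: False}
  {x: True, f: True, d: False}
  {x: True, f: False, d: False}
  {d: True, f: True, x: False}
  {d: True, f: False, x: False}
  {d: True, x: True, f: True}


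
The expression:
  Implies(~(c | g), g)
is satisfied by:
  {c: True, g: True}
  {c: True, g: False}
  {g: True, c: False}


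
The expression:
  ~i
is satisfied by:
  {i: False}


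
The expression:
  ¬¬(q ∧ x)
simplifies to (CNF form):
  q ∧ x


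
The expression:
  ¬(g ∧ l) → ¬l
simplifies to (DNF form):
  g ∨ ¬l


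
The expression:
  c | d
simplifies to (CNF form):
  c | d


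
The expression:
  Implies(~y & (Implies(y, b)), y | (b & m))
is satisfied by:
  {y: True, m: True, b: True}
  {y: True, m: True, b: False}
  {y: True, b: True, m: False}
  {y: True, b: False, m: False}
  {m: True, b: True, y: False}


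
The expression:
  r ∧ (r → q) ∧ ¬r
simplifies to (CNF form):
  False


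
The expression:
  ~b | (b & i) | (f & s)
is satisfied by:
  {i: True, f: True, s: True, b: False}
  {i: True, f: True, s: False, b: False}
  {i: True, s: True, f: False, b: False}
  {i: True, s: False, f: False, b: False}
  {f: True, s: True, i: False, b: False}
  {f: True, i: False, s: False, b: False}
  {f: False, s: True, i: False, b: False}
  {f: False, i: False, s: False, b: False}
  {i: True, b: True, f: True, s: True}
  {i: True, b: True, f: True, s: False}
  {i: True, b: True, s: True, f: False}
  {i: True, b: True, s: False, f: False}
  {b: True, f: True, s: True, i: False}


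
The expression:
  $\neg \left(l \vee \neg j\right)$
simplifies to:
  $j \wedge \neg l$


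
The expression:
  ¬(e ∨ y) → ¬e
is always true.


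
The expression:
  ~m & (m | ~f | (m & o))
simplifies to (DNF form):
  ~f & ~m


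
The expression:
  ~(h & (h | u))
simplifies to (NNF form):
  ~h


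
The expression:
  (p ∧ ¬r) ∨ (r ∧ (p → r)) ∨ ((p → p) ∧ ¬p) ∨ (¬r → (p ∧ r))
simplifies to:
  True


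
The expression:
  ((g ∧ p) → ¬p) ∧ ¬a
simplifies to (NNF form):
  ¬a ∧ (¬g ∨ ¬p)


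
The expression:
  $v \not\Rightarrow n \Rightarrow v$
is always true.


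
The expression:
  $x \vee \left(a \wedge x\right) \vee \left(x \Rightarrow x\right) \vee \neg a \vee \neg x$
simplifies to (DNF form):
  $\text{True}$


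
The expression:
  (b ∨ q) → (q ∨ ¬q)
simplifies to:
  True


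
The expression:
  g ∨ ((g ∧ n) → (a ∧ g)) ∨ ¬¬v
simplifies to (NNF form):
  True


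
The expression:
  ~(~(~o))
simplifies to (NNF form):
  ~o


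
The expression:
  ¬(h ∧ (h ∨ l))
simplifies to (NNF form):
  ¬h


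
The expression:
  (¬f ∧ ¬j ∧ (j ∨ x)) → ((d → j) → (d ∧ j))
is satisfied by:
  {j: True, d: True, f: True, x: False}
  {j: True, d: True, x: False, f: False}
  {j: True, f: True, x: False, d: False}
  {j: True, x: False, f: False, d: False}
  {d: True, f: True, x: False, j: False}
  {d: True, x: False, f: False, j: False}
  {f: True, d: False, x: False, j: False}
  {d: False, x: False, f: False, j: False}
  {d: True, j: True, x: True, f: True}
  {d: True, j: True, x: True, f: False}
  {j: True, x: True, f: True, d: False}
  {j: True, x: True, d: False, f: False}
  {f: True, x: True, d: True, j: False}
  {x: True, d: True, j: False, f: False}
  {x: True, f: True, j: False, d: False}


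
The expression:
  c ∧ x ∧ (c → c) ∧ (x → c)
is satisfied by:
  {c: True, x: True}


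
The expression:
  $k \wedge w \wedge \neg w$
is never true.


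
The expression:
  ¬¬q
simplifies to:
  q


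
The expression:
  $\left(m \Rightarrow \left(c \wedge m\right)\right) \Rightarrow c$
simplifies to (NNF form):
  $c \vee m$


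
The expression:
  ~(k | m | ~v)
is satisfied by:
  {v: True, k: False, m: False}


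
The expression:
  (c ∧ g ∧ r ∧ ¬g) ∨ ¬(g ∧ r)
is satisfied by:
  {g: False, r: False}
  {r: True, g: False}
  {g: True, r: False}


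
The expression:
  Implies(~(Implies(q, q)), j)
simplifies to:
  True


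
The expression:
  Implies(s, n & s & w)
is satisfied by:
  {w: True, n: True, s: False}
  {w: True, n: False, s: False}
  {n: True, w: False, s: False}
  {w: False, n: False, s: False}
  {w: True, s: True, n: True}


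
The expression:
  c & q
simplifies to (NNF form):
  c & q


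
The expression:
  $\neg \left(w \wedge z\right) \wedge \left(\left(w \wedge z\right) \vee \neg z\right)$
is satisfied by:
  {z: False}


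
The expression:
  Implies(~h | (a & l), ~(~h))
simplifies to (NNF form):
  h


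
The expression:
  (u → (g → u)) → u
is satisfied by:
  {u: True}


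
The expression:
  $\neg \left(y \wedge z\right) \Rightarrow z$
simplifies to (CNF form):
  $z$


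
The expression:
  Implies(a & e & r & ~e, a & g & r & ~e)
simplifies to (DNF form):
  True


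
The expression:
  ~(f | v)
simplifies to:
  ~f & ~v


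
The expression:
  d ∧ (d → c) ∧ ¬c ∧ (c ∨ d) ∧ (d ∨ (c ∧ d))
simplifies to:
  False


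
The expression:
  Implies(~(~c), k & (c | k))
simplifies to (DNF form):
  k | ~c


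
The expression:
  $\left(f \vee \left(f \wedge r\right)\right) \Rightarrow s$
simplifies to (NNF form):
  $s \vee \neg f$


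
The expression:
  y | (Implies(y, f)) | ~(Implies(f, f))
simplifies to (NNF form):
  True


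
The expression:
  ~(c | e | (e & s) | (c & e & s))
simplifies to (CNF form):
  ~c & ~e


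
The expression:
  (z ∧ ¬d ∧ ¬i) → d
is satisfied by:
  {i: True, d: True, z: False}
  {i: True, z: False, d: False}
  {d: True, z: False, i: False}
  {d: False, z: False, i: False}
  {i: True, d: True, z: True}
  {i: True, z: True, d: False}
  {d: True, z: True, i: False}


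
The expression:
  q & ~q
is never true.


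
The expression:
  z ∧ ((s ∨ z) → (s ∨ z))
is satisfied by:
  {z: True}


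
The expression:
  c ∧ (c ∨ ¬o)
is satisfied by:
  {c: True}


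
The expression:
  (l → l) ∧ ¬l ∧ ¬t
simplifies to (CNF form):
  ¬l ∧ ¬t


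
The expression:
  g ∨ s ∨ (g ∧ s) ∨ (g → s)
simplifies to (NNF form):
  True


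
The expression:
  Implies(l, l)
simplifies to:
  True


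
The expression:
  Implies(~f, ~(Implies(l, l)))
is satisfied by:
  {f: True}


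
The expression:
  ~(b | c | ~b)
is never true.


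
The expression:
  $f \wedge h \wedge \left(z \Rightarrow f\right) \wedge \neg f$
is never true.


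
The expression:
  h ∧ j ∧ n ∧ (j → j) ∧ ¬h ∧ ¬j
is never true.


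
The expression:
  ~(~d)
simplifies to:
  d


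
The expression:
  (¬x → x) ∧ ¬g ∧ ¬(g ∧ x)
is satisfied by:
  {x: True, g: False}


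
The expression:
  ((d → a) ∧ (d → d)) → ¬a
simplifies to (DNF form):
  ¬a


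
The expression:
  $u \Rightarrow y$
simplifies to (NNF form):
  $y \vee \neg u$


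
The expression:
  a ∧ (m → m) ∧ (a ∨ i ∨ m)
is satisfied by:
  {a: True}


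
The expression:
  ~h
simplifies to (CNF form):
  ~h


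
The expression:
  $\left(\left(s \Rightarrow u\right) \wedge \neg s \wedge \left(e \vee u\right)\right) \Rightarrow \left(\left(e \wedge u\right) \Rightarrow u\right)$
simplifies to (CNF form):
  $\text{True}$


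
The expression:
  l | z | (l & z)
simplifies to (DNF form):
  l | z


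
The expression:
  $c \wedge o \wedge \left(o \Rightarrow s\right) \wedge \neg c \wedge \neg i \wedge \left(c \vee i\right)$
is never true.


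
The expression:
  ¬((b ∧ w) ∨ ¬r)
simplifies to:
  r ∧ (¬b ∨ ¬w)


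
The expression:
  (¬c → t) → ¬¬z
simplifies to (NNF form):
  z ∨ (¬c ∧ ¬t)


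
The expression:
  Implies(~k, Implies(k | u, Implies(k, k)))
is always true.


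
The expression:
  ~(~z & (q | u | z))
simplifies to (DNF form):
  z | (~q & ~u)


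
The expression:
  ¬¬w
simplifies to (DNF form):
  w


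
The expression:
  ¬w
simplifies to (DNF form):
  ¬w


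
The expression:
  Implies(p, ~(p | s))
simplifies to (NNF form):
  ~p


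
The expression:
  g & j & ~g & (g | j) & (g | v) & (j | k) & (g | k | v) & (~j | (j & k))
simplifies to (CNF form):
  False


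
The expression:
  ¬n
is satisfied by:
  {n: False}


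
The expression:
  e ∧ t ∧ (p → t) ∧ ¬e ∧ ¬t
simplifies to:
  False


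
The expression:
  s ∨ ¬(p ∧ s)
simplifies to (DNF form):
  True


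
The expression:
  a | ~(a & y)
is always true.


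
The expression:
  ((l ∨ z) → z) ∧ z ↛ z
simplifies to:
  False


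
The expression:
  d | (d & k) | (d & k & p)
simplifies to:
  d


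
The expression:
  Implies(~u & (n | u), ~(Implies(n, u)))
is always true.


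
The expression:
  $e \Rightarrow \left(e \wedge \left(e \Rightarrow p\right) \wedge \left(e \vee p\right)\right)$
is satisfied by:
  {p: True, e: False}
  {e: False, p: False}
  {e: True, p: True}


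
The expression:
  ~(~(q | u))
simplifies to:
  q | u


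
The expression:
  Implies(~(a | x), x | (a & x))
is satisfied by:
  {a: True, x: True}
  {a: True, x: False}
  {x: True, a: False}


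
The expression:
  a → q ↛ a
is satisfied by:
  {a: False}


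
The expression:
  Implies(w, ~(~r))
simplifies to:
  r | ~w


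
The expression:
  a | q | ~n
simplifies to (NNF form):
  a | q | ~n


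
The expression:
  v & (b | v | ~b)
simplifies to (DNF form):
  v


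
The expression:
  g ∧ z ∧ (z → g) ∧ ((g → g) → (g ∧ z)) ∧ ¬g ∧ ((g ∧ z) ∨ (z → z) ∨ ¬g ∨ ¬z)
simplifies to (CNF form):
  False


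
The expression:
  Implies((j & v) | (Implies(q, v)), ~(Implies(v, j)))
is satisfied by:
  {q: True, j: False, v: False}
  {v: True, j: False, q: True}
  {v: True, j: False, q: False}
  {q: True, j: True, v: False}


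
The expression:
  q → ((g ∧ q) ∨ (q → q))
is always true.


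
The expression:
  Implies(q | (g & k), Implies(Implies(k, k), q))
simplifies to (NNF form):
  q | ~g | ~k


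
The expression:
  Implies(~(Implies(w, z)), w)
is always true.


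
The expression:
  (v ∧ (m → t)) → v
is always true.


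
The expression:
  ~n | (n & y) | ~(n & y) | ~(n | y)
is always true.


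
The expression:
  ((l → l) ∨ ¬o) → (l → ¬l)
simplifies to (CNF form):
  ¬l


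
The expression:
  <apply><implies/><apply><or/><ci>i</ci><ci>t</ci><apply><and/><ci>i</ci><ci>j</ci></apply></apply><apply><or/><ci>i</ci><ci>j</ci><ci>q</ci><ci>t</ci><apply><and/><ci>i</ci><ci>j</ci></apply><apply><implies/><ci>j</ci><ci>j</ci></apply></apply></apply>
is always true.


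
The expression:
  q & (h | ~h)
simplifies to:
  q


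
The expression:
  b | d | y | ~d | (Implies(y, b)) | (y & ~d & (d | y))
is always true.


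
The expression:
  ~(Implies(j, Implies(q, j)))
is never true.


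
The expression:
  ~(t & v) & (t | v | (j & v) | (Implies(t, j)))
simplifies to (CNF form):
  ~t | ~v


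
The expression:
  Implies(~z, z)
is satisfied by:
  {z: True}


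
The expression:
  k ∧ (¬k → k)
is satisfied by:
  {k: True}


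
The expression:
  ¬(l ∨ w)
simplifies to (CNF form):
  ¬l ∧ ¬w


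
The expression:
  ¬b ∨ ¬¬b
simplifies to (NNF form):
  True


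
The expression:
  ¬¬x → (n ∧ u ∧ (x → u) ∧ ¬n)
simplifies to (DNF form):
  ¬x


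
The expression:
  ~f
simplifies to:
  ~f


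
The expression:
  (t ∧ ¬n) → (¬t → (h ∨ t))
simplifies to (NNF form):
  True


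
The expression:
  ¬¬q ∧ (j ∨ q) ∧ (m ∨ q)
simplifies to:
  q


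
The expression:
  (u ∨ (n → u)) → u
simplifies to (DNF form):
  n ∨ u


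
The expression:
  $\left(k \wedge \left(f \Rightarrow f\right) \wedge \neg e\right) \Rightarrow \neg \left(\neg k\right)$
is always true.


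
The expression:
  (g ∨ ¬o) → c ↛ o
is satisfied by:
  {c: True, o: False, g: False}
  {c: True, g: True, o: False}
  {c: True, o: True, g: False}
  {o: True, g: False, c: False}


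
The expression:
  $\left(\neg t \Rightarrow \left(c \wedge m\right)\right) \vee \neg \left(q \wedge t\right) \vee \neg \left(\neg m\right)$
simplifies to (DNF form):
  $\text{True}$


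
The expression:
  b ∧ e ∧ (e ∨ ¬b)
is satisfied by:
  {e: True, b: True}


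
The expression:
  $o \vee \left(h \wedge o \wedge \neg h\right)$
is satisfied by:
  {o: True}


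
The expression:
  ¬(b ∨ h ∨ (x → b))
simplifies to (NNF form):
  x ∧ ¬b ∧ ¬h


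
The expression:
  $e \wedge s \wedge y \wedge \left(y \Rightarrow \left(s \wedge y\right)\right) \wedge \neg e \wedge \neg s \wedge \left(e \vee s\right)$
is never true.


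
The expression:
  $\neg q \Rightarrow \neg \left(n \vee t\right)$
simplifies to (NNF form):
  $q \vee \left(\neg n \wedge \neg t\right)$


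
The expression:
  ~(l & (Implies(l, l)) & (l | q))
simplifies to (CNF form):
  ~l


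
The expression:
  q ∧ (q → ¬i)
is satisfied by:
  {q: True, i: False}


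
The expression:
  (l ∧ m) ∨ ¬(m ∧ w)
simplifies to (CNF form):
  l ∨ ¬m ∨ ¬w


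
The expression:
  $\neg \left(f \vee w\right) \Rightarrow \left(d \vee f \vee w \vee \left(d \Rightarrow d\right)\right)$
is always true.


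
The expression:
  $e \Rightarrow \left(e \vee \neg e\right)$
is always true.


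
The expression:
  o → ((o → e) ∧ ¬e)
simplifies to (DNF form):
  ¬o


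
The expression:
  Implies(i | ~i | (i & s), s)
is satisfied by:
  {s: True}


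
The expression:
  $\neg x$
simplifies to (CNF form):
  $\neg x$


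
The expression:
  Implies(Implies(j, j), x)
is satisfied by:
  {x: True}


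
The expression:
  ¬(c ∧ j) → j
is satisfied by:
  {j: True}


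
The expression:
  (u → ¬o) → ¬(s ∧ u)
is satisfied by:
  {o: True, s: False, u: False}
  {s: False, u: False, o: False}
  {o: True, u: True, s: False}
  {u: True, s: False, o: False}
  {o: True, s: True, u: False}
  {s: True, o: False, u: False}
  {o: True, u: True, s: True}


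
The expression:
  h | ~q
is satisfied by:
  {h: True, q: False}
  {q: False, h: False}
  {q: True, h: True}


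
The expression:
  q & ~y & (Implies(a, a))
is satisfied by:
  {q: True, y: False}


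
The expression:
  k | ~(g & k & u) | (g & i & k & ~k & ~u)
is always true.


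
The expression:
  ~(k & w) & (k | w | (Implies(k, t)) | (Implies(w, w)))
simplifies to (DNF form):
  ~k | ~w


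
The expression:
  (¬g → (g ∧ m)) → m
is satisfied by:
  {m: True, g: False}
  {g: False, m: False}
  {g: True, m: True}


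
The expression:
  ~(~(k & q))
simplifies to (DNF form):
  k & q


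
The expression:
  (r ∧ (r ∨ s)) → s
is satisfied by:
  {s: True, r: False}
  {r: False, s: False}
  {r: True, s: True}


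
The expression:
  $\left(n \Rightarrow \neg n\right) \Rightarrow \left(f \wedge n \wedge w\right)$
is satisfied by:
  {n: True}


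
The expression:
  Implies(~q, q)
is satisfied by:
  {q: True}


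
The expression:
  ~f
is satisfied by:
  {f: False}


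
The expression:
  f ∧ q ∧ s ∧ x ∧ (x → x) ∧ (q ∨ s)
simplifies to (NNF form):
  f ∧ q ∧ s ∧ x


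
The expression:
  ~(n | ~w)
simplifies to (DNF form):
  w & ~n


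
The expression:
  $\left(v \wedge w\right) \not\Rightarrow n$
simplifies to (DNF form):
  $v \wedge w \wedge \neg n$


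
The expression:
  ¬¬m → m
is always true.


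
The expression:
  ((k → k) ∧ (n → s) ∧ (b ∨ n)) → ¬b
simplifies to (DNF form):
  (n ∧ ¬s) ∨ ¬b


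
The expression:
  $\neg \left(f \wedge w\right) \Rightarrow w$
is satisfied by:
  {w: True}


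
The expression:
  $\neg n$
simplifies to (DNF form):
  $\neg n$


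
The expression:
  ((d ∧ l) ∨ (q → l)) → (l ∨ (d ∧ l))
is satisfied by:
  {q: True, l: True}
  {q: True, l: False}
  {l: True, q: False}


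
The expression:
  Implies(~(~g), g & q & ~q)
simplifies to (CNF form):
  ~g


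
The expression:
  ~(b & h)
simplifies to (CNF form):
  ~b | ~h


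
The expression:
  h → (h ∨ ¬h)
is always true.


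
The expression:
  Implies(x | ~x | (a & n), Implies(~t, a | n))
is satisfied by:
  {n: True, a: True, t: True}
  {n: True, a: True, t: False}
  {n: True, t: True, a: False}
  {n: True, t: False, a: False}
  {a: True, t: True, n: False}
  {a: True, t: False, n: False}
  {t: True, a: False, n: False}


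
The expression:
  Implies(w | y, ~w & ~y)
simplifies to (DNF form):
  ~w & ~y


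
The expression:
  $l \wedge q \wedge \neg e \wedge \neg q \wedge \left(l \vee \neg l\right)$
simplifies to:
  $\text{False}$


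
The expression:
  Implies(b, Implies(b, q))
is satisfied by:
  {q: True, b: False}
  {b: False, q: False}
  {b: True, q: True}


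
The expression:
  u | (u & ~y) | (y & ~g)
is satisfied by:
  {u: True, y: True, g: False}
  {u: True, y: False, g: False}
  {u: True, g: True, y: True}
  {u: True, g: True, y: False}
  {y: True, g: False, u: False}


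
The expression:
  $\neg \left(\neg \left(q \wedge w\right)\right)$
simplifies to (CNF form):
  $q \wedge w$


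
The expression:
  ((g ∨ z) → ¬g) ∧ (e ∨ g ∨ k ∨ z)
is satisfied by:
  {k: True, z: True, e: True, g: False}
  {k: True, z: True, g: False, e: False}
  {k: True, e: True, g: False, z: False}
  {k: True, g: False, e: False, z: False}
  {z: True, e: True, g: False, k: False}
  {z: True, g: False, e: False, k: False}
  {e: True, z: False, g: False, k: False}


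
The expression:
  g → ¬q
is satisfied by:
  {g: False, q: False}
  {q: True, g: False}
  {g: True, q: False}


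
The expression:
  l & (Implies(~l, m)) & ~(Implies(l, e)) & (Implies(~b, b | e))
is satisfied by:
  {b: True, l: True, e: False}


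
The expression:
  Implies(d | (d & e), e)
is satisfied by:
  {e: True, d: False}
  {d: False, e: False}
  {d: True, e: True}


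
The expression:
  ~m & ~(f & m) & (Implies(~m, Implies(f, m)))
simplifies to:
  ~f & ~m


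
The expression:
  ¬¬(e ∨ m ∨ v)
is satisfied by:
  {m: True, v: True, e: True}
  {m: True, v: True, e: False}
  {m: True, e: True, v: False}
  {m: True, e: False, v: False}
  {v: True, e: True, m: False}
  {v: True, e: False, m: False}
  {e: True, v: False, m: False}


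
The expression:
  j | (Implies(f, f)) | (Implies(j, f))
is always true.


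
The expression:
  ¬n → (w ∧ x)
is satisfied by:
  {n: True, w: True, x: True}
  {n: True, w: True, x: False}
  {n: True, x: True, w: False}
  {n: True, x: False, w: False}
  {w: True, x: True, n: False}


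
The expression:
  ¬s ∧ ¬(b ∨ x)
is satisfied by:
  {x: False, b: False, s: False}


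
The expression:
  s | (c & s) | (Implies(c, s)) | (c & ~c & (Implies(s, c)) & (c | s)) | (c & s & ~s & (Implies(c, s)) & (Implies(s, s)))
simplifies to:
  s | ~c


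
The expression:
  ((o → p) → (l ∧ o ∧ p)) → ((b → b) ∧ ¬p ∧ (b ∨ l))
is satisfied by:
  {b: True, l: False, o: False, p: False}
  {b: False, l: False, o: False, p: False}
  {p: True, b: True, l: False, o: False}
  {p: True, b: False, l: False, o: False}
  {l: True, b: True, p: False, o: False}
  {l: True, p: False, b: False, o: False}
  {p: True, l: True, b: True, o: False}
  {p: True, l: True, b: False, o: False}
  {o: True, b: True, l: False, p: False}
  {p: True, o: True, b: True, l: False}
  {p: True, o: True, b: False, l: False}
  {o: True, l: True, b: True, p: False}
  {o: True, l: True, b: False, p: False}


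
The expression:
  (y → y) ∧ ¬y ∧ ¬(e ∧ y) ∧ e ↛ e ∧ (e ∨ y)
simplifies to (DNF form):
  False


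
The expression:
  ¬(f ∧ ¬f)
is always true.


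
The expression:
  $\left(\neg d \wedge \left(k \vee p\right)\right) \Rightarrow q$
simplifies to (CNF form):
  $\left(d \vee q \vee \neg k\right) \wedge \left(d \vee q \vee \neg p\right)$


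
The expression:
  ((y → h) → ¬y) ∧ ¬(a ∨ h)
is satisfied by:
  {h: False, a: False}


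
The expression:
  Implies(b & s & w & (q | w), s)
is always true.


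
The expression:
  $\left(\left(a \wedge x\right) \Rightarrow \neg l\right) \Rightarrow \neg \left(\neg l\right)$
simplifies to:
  $l$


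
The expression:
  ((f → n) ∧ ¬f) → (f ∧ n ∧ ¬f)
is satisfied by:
  {f: True}


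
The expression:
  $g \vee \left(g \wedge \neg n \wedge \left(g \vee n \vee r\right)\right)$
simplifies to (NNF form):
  $g$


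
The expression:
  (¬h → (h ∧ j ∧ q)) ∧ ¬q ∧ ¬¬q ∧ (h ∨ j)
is never true.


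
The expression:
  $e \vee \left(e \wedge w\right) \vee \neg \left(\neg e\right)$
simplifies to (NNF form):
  $e$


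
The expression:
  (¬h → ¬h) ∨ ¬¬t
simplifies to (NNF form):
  True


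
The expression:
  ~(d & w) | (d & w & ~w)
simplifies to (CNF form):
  ~d | ~w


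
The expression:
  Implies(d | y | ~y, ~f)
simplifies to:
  ~f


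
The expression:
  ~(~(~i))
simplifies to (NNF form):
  ~i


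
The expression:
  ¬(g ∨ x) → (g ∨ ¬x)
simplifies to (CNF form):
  True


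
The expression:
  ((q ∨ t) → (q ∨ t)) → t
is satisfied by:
  {t: True}


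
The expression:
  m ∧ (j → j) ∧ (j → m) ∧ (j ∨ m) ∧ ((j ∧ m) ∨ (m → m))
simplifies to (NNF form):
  m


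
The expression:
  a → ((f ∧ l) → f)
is always true.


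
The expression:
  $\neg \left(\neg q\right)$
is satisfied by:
  {q: True}


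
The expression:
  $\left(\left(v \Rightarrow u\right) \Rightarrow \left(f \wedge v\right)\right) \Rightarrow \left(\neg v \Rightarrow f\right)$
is always true.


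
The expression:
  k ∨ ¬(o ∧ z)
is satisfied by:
  {k: True, o: False, z: False}
  {o: False, z: False, k: False}
  {k: True, z: True, o: False}
  {z: True, o: False, k: False}
  {k: True, o: True, z: False}
  {o: True, k: False, z: False}
  {k: True, z: True, o: True}


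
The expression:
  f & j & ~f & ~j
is never true.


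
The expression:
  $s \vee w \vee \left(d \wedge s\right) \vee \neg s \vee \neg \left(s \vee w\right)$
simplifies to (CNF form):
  $\text{True}$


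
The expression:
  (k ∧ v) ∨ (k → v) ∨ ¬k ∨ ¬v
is always true.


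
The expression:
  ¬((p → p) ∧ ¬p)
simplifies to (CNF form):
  p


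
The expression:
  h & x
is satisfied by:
  {h: True, x: True}


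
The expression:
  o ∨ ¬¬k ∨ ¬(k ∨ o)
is always true.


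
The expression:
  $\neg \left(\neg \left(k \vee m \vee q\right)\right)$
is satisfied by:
  {k: True, q: True, m: True}
  {k: True, q: True, m: False}
  {k: True, m: True, q: False}
  {k: True, m: False, q: False}
  {q: True, m: True, k: False}
  {q: True, m: False, k: False}
  {m: True, q: False, k: False}


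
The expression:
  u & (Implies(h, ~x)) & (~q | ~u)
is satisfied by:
  {u: True, q: False, h: False, x: False}
  {x: True, u: True, q: False, h: False}
  {h: True, u: True, q: False, x: False}


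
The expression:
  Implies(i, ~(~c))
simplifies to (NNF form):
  c | ~i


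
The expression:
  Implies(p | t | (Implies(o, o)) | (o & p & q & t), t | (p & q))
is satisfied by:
  {t: True, p: True, q: True}
  {t: True, p: True, q: False}
  {t: True, q: True, p: False}
  {t: True, q: False, p: False}
  {p: True, q: True, t: False}


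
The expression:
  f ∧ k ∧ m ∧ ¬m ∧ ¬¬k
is never true.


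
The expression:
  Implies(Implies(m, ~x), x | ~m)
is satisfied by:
  {x: True, m: False}
  {m: False, x: False}
  {m: True, x: True}


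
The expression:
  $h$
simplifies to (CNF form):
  $h$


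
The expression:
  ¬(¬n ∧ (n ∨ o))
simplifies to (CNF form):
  n ∨ ¬o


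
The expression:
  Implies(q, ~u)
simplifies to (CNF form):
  ~q | ~u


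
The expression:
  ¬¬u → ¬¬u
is always true.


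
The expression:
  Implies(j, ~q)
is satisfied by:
  {q: False, j: False}
  {j: True, q: False}
  {q: True, j: False}


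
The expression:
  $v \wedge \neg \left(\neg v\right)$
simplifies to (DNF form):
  $v$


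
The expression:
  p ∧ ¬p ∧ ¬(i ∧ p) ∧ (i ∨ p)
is never true.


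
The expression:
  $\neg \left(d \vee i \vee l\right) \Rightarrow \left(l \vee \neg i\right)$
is always true.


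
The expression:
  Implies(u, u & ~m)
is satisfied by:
  {u: False, m: False}
  {m: True, u: False}
  {u: True, m: False}


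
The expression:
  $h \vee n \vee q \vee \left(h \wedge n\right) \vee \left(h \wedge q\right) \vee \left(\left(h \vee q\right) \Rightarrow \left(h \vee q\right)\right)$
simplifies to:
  $\text{True}$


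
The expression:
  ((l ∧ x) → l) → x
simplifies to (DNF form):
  x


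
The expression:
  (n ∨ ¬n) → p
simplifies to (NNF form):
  p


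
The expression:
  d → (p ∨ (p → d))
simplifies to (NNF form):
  True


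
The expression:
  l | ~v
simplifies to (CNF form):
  l | ~v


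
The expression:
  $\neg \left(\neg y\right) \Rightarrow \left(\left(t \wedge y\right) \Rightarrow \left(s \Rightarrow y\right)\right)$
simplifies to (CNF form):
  $\text{True}$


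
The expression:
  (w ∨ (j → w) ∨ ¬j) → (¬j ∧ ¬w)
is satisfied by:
  {w: False}
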